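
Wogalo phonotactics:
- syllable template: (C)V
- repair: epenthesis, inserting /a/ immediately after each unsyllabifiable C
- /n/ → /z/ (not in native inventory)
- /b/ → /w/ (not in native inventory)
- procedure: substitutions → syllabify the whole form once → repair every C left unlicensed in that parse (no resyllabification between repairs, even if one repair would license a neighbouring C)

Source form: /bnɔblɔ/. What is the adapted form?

Substitution: /b/ → /w/, /n/ → /z/, giving /wzɔwlɔ/.
Under (C)V, the unsyllabifiable consonants are /w/, /w/ (no codas are permitted; onsets are limited to one consonant).
Each unlicensed consonant becomes the onset of a new syllable: /w/ → /wa/, /w/ → /wa/.

wazɔwalɔ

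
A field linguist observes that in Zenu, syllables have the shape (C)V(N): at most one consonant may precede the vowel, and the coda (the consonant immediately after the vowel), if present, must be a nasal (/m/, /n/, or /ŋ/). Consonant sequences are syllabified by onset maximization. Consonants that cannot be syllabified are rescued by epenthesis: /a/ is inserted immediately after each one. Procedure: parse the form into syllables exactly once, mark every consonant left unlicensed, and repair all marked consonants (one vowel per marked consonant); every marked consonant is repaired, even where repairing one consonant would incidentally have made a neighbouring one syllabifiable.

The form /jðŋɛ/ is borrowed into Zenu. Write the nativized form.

jaðaŋɛ

The consonants /j/, /ð/ cannot be parsed into a legal (C)V(N) syllable (only a nasal (/m/, /n/, or /ŋ/) is licensed in coda position; onsets are limited to one consonant).
Each unlicensed consonant becomes the onset of a new syllable: /j/ → /ja/, /ð/ → /ða/.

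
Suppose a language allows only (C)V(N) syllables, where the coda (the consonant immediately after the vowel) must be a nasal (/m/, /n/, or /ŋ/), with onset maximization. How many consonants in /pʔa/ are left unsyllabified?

1

Under (C)V(N), the unsyllabifiable consonants are /p/ (only a nasal (/m/, /n/, or /ŋ/) is licensed in coda position; onsets are limited to one consonant).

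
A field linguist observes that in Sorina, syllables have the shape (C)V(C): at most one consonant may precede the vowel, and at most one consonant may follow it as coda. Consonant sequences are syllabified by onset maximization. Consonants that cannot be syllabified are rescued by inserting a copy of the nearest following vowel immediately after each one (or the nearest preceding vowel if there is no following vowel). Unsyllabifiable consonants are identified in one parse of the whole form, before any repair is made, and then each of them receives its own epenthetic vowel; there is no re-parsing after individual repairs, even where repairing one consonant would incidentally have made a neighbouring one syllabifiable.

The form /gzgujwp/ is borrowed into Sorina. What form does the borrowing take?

guzugujwupu

The consonants /g/, /z/, /w/, /p/ cannot be parsed into a legal (C)V(C) syllable (at most one coda consonant is licensed; onsets are limited to one consonant).
Inserting the epenthetic vowel yields /g/ → /gu/, /z/ → /zu/, /w/ → /wu/, /p/ → /pu/.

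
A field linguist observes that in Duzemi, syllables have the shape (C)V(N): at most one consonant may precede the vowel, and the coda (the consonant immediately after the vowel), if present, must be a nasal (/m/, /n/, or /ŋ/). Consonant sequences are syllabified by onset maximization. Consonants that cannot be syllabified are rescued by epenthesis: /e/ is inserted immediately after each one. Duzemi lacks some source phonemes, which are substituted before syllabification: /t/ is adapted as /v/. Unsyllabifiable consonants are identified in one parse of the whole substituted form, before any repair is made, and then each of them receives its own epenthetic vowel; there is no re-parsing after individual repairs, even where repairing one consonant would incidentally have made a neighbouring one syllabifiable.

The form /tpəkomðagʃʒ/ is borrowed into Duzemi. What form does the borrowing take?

Substitution: /t/ → /v/, giving /vpəkomðagʃʒ/.
The consonants /v/, /g/, /ʃ/, /ʒ/ cannot be parsed into a legal (C)V(N) syllable (only a nasal (/m/, /n/, or /ŋ/) is licensed in coda position; onsets are limited to one consonant).
Inserting the epenthetic vowel yields /v/ → /ve/, /g/ → /ge/, /ʃ/ → /ʃe/, /ʒ/ → /ʒe/.

vepəkomðageʃeʒe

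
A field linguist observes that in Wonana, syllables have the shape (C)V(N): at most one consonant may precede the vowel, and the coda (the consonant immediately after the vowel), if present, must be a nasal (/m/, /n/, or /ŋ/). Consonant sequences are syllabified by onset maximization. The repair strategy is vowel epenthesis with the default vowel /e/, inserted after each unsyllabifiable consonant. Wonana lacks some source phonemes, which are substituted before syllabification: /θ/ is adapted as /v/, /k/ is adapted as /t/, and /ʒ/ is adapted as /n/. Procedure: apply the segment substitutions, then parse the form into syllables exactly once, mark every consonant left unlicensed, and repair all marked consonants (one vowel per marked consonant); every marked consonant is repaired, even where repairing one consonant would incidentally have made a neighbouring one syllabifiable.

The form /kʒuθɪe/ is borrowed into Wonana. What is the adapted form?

Substitution: /k/ → /t/, /ʒ/ → /n/, /θ/ → /v/, giving /tnuvɪe/.
Syllabifying with onset maximization leaves /t/ stranded (only a nasal (/m/, /n/, or /ŋ/) is licensed in coda position; onsets are limited to one consonant).
Each unlicensed consonant becomes the onset of a new syllable: /t/ → /te/.

tenuvɪe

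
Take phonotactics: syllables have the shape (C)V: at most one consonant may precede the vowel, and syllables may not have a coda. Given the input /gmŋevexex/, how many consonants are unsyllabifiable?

Syllabifying with onset maximization leaves /g/, /m/, /x/ stranded (no codas are permitted; onsets are limited to one consonant).

3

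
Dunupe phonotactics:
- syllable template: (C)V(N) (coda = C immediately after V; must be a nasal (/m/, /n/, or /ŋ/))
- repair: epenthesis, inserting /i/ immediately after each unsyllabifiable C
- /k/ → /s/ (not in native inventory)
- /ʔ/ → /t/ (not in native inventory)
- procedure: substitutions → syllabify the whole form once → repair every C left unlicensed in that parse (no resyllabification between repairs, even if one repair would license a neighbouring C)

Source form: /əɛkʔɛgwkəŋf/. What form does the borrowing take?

əɛsitɛgiwisəŋfi

Substitution: /k/ → /s/, /ʔ/ → /t/, giving /əɛstɛgwsəŋf/.
Syllabifying with onset maximization leaves /s/, /g/, /w/, /f/ stranded (only a nasal (/m/, /n/, or /ŋ/) is licensed in coda position; onsets are limited to one consonant).
Each unlicensed consonant becomes the onset of a new syllable: /s/ → /si/, /g/ → /gi/, /w/ → /wi/, /f/ → /fi/.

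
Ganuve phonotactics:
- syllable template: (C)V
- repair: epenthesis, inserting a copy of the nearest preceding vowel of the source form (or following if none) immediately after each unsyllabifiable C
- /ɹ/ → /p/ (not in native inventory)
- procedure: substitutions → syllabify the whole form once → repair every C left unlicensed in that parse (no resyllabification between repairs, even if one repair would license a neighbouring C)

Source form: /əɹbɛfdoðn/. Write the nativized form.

əpəbɛfɛdoðono

Substitution: /ɹ/ → /p/, giving /əpbɛfdoðn/.
Under (C)V, the unsyllabifiable consonants are /p/, /f/, /ð/, /n/ (no codas are permitted; onsets are limited to one consonant).
Inserting the epenthetic vowel yields /p/ → /pə/, /f/ → /fɛ/, /ð/ → /ðo/, /n/ → /no/.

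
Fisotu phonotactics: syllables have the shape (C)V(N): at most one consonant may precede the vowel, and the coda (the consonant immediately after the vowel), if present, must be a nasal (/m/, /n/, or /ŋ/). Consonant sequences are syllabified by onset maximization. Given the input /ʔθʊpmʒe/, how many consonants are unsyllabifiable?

3

Under (C)V(N), the unsyllabifiable consonants are /ʔ/, /p/, /m/ (only a nasal (/m/, /n/, or /ŋ/) is licensed in coda position; onsets are limited to one consonant).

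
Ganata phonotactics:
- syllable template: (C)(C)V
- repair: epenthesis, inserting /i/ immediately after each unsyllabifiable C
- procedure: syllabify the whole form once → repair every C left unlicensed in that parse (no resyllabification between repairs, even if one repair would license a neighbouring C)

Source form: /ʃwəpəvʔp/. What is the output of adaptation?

Syllabifying with onset maximization leaves /v/, /ʔ/, /p/ stranded (no codas are permitted; onsets may contain at most 2 consonants).
Epenthesis after each stranded consonant: /v/ → /vi/, /ʔ/ → /ʔi/, /p/ → /pi/.

ʃwəpəviʔipi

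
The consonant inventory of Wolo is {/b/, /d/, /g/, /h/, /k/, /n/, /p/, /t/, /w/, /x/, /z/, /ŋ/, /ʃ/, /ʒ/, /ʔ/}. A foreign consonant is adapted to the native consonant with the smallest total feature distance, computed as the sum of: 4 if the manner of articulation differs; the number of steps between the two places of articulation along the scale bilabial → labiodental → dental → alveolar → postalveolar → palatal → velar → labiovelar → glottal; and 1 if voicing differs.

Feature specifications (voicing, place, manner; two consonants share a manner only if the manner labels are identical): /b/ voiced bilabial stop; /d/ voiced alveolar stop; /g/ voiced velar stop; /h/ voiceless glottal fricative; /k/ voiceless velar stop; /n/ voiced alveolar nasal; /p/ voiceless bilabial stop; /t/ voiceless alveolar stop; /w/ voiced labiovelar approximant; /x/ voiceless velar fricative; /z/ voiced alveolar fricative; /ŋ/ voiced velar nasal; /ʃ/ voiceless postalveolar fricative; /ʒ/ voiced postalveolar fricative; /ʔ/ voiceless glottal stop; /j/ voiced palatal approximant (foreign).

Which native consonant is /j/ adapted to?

/w/ is closest: same manner (approximant), place distance 2 (palatal→labiovelar), same voicing; total 2. Next closest is /g/ at distance 5.

w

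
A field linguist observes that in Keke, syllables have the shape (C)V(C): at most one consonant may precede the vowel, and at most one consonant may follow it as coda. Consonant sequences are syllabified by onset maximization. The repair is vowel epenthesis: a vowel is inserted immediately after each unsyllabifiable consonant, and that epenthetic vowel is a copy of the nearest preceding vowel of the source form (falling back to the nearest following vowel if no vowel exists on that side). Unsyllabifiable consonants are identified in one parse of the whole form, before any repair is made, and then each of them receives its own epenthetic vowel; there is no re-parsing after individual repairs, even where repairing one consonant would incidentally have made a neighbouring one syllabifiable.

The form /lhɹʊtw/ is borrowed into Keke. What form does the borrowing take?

lʊhʊɹʊtwʊ

Syllabifying with onset maximization leaves /l/, /h/, /w/ stranded (at most one coda consonant is licensed; onsets are limited to one consonant).
Epenthesis after each stranded consonant: /l/ → /lʊ/, /h/ → /hʊ/, /w/ → /wʊ/.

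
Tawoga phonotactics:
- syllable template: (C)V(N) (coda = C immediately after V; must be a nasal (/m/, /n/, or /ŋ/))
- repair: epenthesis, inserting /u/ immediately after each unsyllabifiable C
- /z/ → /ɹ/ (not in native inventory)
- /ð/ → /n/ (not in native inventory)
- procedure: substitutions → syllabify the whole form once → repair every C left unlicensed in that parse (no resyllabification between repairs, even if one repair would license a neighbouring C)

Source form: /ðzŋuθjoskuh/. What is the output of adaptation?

nuɹuŋuθujosukuhu

Substitution: /ð/ → /n/, /z/ → /ɹ/, giving /nɹŋuθjoskuh/.
Under (C)V(N), the unsyllabifiable consonants are /n/, /ɹ/, /θ/, /s/, /h/ (only a nasal (/m/, /n/, or /ŋ/) is licensed in coda position; onsets are limited to one consonant).
Inserting the epenthetic vowel yields /n/ → /nu/, /ɹ/ → /ɹu/, /θ/ → /θu/, /s/ → /su/, /h/ → /hu/.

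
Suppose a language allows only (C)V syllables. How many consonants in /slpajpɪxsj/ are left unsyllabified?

6

The consonants /s/, /l/, /j/, /x/, /s/, /j/ cannot be parsed into a legal (C)V syllable (no codas are permitted; onsets are limited to one consonant).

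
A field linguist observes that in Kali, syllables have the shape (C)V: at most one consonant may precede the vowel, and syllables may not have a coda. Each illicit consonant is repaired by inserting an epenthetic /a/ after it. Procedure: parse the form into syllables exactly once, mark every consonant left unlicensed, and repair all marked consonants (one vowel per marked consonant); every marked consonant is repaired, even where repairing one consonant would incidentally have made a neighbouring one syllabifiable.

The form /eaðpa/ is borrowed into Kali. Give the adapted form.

eaðapa

The consonants /ð/ cannot be parsed into a legal (C)V syllable (no codas are permitted; onsets are limited to one consonant).
Epenthesis after each stranded consonant: /ð/ → /ða/.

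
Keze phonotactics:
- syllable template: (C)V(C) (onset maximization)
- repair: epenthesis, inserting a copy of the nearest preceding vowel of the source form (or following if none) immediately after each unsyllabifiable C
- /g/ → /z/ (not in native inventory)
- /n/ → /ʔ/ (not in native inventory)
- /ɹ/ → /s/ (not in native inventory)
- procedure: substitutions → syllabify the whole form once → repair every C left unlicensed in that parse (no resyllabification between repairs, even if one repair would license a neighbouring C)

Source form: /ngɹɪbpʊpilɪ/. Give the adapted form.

Substitution: /n/ → /ʔ/, /g/ → /z/, /ɹ/ → /s/, giving /ʔzsɪbpʊpilɪ/.
The consonants /ʔ/, /z/ cannot be parsed into a legal (C)V(C) syllable (at most one coda consonant is licensed; onsets are limited to one consonant).
Epenthesis after each stranded consonant: /ʔ/ → /ʔɪ/, /z/ → /zɪ/.

ʔɪzɪsɪbpʊpilɪ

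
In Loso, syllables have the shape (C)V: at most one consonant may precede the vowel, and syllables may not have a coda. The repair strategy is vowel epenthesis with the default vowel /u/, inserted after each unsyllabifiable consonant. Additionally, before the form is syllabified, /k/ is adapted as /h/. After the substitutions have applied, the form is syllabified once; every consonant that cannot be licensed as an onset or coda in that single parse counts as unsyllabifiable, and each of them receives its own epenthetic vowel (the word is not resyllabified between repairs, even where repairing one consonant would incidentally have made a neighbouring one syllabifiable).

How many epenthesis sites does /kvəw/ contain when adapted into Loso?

2

After substitution the input is /hvəw/.
The unsyllabifiable consonants are /h/, /w/; each receives one epenthetic vowel.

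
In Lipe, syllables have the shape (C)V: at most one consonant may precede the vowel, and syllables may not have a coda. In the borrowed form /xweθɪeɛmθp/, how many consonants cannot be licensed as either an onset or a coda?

4

Under (C)V, the unsyllabifiable consonants are /x/, /m/, /θ/, /p/ (no codas are permitted; onsets are limited to one consonant).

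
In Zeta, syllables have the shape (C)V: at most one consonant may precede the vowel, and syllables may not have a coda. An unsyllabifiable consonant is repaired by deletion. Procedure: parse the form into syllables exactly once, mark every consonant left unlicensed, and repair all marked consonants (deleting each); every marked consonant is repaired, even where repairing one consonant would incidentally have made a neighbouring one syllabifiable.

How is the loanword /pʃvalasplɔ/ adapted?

valalɔ

Under (C)V, the unsyllabifiable consonants are /p/, /ʃ/, /s/, /p/ (no codas are permitted; onsets are limited to one consonant).
Deletion applies to /p/, /ʃ/, /s/, /p/.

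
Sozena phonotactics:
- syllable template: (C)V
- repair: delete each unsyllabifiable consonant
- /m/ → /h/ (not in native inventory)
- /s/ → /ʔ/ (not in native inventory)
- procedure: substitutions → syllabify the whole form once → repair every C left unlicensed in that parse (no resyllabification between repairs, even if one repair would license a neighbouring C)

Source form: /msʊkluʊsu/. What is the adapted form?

ʔʊluʊʔu

Substitution: /m/ → /h/, /s/ → /ʔ/, giving /hʔʊkluʊʔu/.
The consonants /h/, /k/ cannot be parsed into a legal (C)V syllable (no codas are permitted; onsets are limited to one consonant).
Deletion applies to /h/, /k/.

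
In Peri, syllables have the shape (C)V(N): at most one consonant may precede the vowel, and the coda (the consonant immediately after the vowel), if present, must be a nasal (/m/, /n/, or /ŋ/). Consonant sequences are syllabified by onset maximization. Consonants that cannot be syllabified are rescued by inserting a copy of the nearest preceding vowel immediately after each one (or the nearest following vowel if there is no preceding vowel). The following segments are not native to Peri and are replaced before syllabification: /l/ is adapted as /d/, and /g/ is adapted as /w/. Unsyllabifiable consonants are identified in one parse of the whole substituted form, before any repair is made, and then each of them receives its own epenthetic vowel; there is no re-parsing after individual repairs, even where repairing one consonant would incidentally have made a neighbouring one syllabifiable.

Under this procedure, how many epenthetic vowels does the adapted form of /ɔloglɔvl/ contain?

3

After substitution the input is /ɔdowdɔvd/.
The unsyllabifiable consonants are /w/, /v/, /d/; each receives one epenthetic vowel.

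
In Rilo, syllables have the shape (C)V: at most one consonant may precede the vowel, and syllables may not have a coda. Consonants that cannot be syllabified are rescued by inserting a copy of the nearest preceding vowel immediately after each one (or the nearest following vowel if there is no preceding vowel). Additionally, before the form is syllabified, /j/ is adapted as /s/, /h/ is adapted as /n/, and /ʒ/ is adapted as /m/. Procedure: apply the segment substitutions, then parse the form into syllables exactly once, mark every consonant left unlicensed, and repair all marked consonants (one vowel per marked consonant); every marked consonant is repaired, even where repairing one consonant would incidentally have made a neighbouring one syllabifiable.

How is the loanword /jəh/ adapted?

Substitution: /j/ → /s/, /h/ → /n/, giving /sən/.
Under (C)V, the unsyllabifiable consonants are /n/ (no codas are permitted; onsets are limited to one consonant).
Epenthesis after each stranded consonant: /n/ → /nə/.

sənə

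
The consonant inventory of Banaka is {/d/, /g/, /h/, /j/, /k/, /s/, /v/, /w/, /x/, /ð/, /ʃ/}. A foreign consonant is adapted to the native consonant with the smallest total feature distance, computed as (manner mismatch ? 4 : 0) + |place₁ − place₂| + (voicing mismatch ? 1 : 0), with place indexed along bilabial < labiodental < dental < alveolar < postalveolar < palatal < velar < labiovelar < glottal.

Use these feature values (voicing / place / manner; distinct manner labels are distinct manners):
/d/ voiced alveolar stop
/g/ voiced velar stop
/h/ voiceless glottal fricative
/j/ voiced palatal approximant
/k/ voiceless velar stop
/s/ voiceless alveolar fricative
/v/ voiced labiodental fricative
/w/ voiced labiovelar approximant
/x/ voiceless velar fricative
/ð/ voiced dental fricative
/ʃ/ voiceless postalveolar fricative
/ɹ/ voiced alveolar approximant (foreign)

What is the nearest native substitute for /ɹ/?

/j/ is closest: same manner (approximant), place distance 2 (alveolar→palatal), same voicing; total 2. Next closest is /d/ at distance 4.

j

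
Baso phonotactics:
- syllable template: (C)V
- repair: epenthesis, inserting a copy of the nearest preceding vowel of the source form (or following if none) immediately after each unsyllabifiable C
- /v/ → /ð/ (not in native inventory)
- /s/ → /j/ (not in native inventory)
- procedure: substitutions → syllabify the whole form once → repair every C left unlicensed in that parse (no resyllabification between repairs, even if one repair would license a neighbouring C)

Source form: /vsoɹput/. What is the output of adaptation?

Substitution: /v/ → /ð/, /s/ → /j/, giving /ðjoɹput/.
Under (C)V, the unsyllabifiable consonants are /ð/, /ɹ/, /t/ (no codas are permitted; onsets are limited to one consonant).
Epenthesis after each stranded consonant: /ð/ → /ðo/, /ɹ/ → /ɹo/, /t/ → /tu/.

ðojoɹoputu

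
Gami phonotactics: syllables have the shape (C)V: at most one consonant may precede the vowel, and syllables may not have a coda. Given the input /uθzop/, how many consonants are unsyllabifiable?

Under (C)V, the unsyllabifiable consonants are /θ/, /p/ (no codas are permitted; onsets are limited to one consonant).

2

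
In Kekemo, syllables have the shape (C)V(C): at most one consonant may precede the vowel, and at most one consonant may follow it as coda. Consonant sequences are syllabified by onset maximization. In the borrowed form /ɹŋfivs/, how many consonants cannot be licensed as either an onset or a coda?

Under (C)V(C), the unsyllabifiable consonants are /ɹ/, /ŋ/, /s/ (at most one coda consonant is licensed; onsets are limited to one consonant).

3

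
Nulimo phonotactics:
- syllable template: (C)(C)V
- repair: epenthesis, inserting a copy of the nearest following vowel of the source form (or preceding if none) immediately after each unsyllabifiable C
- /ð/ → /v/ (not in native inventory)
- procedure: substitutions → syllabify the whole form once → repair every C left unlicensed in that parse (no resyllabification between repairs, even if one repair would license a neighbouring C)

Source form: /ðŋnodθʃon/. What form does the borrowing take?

voŋnodoθʃono

Substitution: /ð/ → /v/, giving /vŋnodθʃon/.
The consonants /v/, /d/, /n/ cannot be parsed into a legal (C)(C)V syllable (no codas are permitted; onsets may contain at most 2 consonants).
Each unlicensed consonant becomes the onset of a new syllable: /v/ → /vo/, /d/ → /do/, /n/ → /no/.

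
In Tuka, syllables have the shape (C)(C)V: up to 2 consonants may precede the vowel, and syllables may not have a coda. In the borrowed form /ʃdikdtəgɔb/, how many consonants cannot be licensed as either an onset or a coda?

Under (C)(C)V, the unsyllabifiable consonants are /k/, /b/ (no codas are permitted; onsets may contain at most 2 consonants).

2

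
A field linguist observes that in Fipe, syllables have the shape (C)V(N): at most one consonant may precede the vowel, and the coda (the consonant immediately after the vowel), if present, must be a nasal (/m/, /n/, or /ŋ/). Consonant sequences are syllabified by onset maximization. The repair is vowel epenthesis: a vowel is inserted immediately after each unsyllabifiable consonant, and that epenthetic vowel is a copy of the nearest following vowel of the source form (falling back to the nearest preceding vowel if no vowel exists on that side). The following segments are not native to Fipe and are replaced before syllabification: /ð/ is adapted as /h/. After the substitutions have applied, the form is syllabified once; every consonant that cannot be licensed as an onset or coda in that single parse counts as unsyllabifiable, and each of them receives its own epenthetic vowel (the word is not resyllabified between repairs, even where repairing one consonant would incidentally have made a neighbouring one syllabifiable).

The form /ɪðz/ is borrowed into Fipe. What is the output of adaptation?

Substitution: /ð/ → /h/, giving /ɪhz/.
Under (C)V(N), the unsyllabifiable consonants are /h/, /z/ (only a nasal (/m/, /n/, or /ŋ/) is licensed in coda position; onsets are limited to one consonant).
Epenthesis after each stranded consonant: /h/ → /hɪ/, /z/ → /zɪ/.

ɪhɪzɪ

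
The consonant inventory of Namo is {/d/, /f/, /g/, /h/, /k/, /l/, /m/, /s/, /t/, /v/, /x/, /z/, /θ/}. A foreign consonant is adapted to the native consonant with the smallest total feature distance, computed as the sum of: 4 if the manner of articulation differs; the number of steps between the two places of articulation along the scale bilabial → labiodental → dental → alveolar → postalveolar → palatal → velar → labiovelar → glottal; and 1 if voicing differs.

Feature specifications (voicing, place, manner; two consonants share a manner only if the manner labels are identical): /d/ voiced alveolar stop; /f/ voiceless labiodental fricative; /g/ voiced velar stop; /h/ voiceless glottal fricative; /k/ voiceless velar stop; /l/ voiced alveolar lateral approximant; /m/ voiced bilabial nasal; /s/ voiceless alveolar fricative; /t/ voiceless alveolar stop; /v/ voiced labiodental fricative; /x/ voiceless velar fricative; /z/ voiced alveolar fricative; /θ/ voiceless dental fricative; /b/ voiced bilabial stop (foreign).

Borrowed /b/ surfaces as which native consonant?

/d/ is closest: same manner (stop), place distance 3 (bilabial→alveolar), same voicing; total 3. Next closest is /m/ at distance 4.

d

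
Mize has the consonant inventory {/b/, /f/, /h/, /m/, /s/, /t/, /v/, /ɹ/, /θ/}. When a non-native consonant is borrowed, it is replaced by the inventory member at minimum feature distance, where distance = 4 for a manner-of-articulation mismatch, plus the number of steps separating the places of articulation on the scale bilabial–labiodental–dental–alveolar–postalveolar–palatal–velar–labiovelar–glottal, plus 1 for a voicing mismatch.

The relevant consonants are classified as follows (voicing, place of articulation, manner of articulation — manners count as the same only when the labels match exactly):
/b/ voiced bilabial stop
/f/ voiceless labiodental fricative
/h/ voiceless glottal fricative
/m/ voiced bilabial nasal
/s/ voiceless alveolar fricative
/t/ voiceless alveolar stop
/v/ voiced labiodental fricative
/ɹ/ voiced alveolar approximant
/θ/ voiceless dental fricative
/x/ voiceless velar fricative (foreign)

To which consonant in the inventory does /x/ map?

/h/ is closest: same manner (fricative), place distance 2 (velar→glottal), same voicing; total 2. Next closest is /s/ at distance 3.

h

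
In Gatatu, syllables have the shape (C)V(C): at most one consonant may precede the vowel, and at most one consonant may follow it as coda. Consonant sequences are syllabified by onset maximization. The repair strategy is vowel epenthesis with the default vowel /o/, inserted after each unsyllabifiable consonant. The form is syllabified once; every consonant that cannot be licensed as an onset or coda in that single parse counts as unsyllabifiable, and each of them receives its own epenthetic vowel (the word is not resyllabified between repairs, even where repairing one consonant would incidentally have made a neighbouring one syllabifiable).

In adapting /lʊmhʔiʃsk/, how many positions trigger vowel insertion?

The unsyllabifiable consonants are /h/, /s/, /k/; each receives one epenthetic vowel.

3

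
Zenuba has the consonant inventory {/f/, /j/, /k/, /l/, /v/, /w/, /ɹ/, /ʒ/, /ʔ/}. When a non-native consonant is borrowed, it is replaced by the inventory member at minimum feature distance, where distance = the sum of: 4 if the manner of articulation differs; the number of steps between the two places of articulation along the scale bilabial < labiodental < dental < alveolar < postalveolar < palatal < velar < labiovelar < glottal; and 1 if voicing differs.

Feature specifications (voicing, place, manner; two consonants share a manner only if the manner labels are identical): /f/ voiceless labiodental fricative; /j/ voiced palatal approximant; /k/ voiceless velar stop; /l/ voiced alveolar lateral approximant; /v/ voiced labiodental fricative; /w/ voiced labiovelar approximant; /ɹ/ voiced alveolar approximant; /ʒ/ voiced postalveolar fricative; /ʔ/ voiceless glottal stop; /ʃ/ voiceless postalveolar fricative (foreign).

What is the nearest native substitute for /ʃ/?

ʒ

/ʒ/ is closest: same manner (fricative), place distance 0 (postalveolar→postalveolar), voicing differs (+1); total 1. Next closest is /f/ at distance 3.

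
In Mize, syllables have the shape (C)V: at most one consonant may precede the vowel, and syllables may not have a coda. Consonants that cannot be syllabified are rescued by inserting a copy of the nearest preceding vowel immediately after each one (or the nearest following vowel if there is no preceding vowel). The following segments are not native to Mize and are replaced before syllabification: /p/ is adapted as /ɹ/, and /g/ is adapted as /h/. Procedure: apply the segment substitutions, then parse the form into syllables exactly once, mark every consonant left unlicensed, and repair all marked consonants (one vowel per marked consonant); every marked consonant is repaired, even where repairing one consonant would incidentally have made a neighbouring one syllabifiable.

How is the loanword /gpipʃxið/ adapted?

Substitution: /g/ → /h/, /p/ → /ɹ/, giving /hɹiɹʃxið/.
Syllabifying with onset maximization leaves /h/, /ɹ/, /ʃ/, /ð/ stranded (no codas are permitted; onsets are limited to one consonant).
Each unlicensed consonant becomes the onset of a new syllable: /h/ → /hi/, /ɹ/ → /ɹi/, /ʃ/ → /ʃi/, /ð/ → /ði/.

hiɹiɹiʃixiði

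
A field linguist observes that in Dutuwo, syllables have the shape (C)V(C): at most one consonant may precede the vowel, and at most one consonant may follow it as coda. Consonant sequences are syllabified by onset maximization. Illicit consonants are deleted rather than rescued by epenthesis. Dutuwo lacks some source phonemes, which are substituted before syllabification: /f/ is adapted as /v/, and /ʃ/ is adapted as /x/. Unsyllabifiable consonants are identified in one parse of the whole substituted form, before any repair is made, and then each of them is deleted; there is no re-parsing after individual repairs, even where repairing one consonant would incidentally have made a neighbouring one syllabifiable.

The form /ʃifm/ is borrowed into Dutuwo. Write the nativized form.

xiv

Substitution: /ʃ/ → /x/, /f/ → /v/, giving /xivm/.
The consonants /m/ cannot be parsed into a legal (C)V(C) syllable (at most one coda consonant is licensed; onsets are limited to one consonant).
Each unlicensed consonant is deleted: /m/.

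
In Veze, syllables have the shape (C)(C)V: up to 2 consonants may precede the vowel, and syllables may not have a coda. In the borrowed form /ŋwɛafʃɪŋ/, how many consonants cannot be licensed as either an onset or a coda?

Syllabifying with onset maximization leaves /ŋ/ stranded (no codas are permitted; onsets may contain at most 2 consonants).

1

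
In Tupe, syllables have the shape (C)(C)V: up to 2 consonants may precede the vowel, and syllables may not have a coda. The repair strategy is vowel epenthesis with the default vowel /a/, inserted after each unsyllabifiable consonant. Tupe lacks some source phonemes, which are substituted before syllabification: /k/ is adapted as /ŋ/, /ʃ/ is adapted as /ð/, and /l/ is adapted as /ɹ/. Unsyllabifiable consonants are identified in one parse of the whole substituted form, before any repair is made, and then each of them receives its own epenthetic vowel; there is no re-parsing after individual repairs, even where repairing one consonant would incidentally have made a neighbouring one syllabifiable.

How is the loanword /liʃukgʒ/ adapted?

Substitution: /l/ → /ɹ/, /ʃ/ → /ð/, /k/ → /ŋ/, giving /ɹiðuŋgʒ/.
Under (C)(C)V, the unsyllabifiable consonants are /ŋ/, /g/, /ʒ/ (no codas are permitted; onsets may contain at most 2 consonants).
Inserting the epenthetic vowel yields /ŋ/ → /ŋa/, /g/ → /ga/, /ʒ/ → /ʒa/.

ɹiðuŋagaʒa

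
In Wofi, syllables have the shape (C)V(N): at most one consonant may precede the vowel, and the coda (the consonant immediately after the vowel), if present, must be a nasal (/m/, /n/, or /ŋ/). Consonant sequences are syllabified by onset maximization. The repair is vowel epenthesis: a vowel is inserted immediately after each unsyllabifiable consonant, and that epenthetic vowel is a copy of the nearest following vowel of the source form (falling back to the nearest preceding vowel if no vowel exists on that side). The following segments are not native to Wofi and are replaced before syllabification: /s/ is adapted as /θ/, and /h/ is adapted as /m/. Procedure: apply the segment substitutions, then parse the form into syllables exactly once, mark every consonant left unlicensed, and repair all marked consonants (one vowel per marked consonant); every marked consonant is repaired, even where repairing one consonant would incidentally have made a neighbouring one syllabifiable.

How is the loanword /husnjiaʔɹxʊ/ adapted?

muθinijiaʔʊɹʊxʊ

Substitution: /h/ → /m/, /s/ → /θ/, giving /muθnjiaʔɹxʊ/.
The consonants /θ/, /n/, /ʔ/, /ɹ/ cannot be parsed into a legal (C)V(N) syllable (only a nasal (/m/, /n/, or /ŋ/) is licensed in coda position; onsets are limited to one consonant).
Epenthesis after each stranded consonant: /θ/ → /θi/, /n/ → /ni/, /ʔ/ → /ʔʊ/, /ɹ/ → /ɹʊ/.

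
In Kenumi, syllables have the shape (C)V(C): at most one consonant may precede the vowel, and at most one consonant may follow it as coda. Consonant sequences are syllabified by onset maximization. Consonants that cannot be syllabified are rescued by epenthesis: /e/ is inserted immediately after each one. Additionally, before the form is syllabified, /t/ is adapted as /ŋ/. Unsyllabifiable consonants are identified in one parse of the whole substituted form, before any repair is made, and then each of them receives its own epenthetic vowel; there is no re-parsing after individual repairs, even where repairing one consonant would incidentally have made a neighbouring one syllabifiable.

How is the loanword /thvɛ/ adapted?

ŋehevɛ

Substitution: /t/ → /ŋ/, giving /ŋhvɛ/.
Under (C)V(C), the unsyllabifiable consonants are /ŋ/, /h/ (at most one coda consonant is licensed; onsets are limited to one consonant).
Inserting the epenthetic vowel yields /ŋ/ → /ŋe/, /h/ → /he/.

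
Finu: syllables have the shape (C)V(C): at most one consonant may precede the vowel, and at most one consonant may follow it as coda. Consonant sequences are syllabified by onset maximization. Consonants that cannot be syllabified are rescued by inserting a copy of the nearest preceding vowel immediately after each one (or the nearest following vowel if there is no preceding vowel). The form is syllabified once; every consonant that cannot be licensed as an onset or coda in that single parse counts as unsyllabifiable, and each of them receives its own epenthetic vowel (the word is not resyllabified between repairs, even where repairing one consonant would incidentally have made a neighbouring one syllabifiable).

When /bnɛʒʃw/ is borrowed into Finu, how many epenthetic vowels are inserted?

The unsyllabifiable consonants are /b/, /ʃ/, /w/; each receives one epenthetic vowel.

3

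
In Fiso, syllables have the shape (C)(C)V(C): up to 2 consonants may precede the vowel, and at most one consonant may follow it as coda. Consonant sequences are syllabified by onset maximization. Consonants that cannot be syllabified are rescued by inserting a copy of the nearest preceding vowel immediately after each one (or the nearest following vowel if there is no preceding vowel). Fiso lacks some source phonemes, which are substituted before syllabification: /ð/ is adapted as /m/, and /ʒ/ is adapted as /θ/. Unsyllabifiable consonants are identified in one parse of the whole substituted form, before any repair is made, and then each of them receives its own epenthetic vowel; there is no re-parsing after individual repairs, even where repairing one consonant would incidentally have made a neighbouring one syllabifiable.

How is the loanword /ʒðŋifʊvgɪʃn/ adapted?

θimŋifʊvgɪʃnɪ

Substitution: /ʒ/ → /θ/, /ð/ → /m/, giving /θmŋifʊvgɪʃn/.
The consonants /θ/, /n/ cannot be parsed into a legal (C)(C)V(C) syllable (at most one coda consonant is licensed; onsets may contain at most 2 consonants).
Each unlicensed consonant becomes the onset of a new syllable: /θ/ → /θi/, /n/ → /nɪ/.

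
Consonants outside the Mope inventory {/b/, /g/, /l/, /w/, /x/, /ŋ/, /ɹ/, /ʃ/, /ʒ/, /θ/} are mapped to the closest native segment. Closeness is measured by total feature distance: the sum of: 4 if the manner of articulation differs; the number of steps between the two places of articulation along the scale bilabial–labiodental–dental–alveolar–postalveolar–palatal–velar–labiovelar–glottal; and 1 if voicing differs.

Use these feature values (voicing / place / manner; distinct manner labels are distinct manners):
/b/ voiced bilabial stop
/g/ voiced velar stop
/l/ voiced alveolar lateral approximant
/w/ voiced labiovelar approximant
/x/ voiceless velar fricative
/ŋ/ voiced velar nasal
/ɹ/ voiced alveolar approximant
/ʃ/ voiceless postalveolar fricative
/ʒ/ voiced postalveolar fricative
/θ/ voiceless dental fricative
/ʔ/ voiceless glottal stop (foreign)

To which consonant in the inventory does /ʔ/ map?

g

/g/ is closest: same manner (stop), place distance 2 (glottal→velar), voicing differs (+1); total 3. Next closest is /w/ at distance 6.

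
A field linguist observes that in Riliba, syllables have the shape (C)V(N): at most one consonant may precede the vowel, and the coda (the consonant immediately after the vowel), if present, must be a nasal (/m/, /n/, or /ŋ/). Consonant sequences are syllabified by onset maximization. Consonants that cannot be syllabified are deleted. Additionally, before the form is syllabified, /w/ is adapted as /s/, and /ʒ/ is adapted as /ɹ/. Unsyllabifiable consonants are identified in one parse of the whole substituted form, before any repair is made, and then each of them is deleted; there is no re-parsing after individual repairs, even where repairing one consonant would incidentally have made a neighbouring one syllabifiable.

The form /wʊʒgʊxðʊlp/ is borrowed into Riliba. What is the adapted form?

Substitution: /w/ → /s/, /ʒ/ → /ɹ/, giving /sʊɹgʊxðʊlp/.
Under (C)V(N), the unsyllabifiable consonants are /ɹ/, /x/, /l/, /p/ (only a nasal (/m/, /n/, or /ŋ/) is licensed in coda position; onsets are limited to one consonant).
Each unlicensed consonant is deleted: /ɹ/, /x/, /l/, /p/.

sʊgʊðʊ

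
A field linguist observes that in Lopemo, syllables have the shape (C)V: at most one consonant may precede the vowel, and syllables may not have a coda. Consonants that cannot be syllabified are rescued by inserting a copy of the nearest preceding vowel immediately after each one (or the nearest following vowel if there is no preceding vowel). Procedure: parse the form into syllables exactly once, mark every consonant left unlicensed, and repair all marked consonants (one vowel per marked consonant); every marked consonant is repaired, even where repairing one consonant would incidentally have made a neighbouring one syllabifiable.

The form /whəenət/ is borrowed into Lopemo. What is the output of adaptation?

The consonants /w/, /t/ cannot be parsed into a legal (C)V syllable (no codas are permitted; onsets are limited to one consonant).
Inserting the epenthetic vowel yields /w/ → /wə/, /t/ → /tə/.

wəhəenətə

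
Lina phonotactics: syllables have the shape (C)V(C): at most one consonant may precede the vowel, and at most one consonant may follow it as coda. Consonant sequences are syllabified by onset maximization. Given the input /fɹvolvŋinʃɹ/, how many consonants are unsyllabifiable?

Under (C)V(C), the unsyllabifiable consonants are /f/, /ɹ/, /v/, /ʃ/, /ɹ/ (at most one coda consonant is licensed; onsets are limited to one consonant).

5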